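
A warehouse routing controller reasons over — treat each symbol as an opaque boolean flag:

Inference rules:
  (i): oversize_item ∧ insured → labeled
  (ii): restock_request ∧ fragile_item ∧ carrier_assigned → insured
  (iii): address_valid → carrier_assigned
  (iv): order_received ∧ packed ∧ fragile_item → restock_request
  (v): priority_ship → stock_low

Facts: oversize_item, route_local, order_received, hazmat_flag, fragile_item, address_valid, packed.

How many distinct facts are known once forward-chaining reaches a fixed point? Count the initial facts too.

Round 1 fires (iii), (iv), giving carrier_assigned, restock_request.
Round 2 fires (ii), giving insured.
Round 3 fires (i), giving labeled.
Closure: {address_valid, carrier_assigned, fragile_item, hazmat_flag, insured, labeled, order_received, oversize_item, packed, restock_request, route_local} — 11 facts.

11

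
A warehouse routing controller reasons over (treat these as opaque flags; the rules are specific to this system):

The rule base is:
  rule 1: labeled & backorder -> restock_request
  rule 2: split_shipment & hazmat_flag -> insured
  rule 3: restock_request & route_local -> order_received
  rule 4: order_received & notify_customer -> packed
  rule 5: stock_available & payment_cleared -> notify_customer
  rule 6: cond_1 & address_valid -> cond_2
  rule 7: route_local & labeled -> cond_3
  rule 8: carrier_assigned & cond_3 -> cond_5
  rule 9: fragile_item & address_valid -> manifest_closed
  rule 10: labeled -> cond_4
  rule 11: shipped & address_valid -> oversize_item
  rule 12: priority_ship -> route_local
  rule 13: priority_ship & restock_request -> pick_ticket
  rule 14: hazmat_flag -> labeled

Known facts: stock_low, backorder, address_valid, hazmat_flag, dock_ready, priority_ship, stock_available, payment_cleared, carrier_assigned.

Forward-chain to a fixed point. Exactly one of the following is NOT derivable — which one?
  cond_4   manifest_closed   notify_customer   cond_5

Round 1: rule 5 [stock_available & payment_cleared -> notify_customer]; rule 12 [priority_ship -> route_local]; rule 14 [hazmat_flag -> labeled]. New: notify_customer, route_local, labeled.
Round 2: rule 1 [labeled & backorder -> restock_request]; rule 7 [route_local & labeled -> cond_3]; rule 10 [labeled -> cond_4]. New: restock_request, cond_3, cond_4.
Round 3: rule 3 [restock_request & route_local -> order_received]; rule 8 [carrier_assigned & cond_3 -> cond_5]; rule 13 [priority_ship & restock_request -> pick_ticket]. New: order_received, cond_5, pick_ticket.
Round 4: rule 4 [order_received & notify_customer -> packed]. New: packed.
Derived: notify_customer (round 1), cond_5 (round 3), cond_4 (round 2). manifest_closed never appears in any round.

manifest_closed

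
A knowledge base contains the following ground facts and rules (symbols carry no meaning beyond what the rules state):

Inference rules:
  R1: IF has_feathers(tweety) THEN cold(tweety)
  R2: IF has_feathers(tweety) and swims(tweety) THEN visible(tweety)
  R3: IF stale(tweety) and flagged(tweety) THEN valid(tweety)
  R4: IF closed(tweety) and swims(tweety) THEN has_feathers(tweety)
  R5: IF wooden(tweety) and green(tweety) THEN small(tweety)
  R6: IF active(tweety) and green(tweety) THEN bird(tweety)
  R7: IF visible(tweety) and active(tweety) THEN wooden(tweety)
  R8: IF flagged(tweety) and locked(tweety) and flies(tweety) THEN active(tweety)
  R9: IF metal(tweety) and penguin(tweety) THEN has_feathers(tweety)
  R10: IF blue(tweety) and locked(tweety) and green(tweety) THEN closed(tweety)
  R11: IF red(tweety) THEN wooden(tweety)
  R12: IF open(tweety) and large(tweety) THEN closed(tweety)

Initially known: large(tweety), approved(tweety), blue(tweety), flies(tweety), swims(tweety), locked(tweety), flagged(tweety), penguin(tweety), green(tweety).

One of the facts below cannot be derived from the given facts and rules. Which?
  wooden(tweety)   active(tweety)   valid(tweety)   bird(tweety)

Round 1 fires R8, R10, giving active(tweety), closed(tweety).
Round 2 fires R4, R6, giving has_feathers(tweety), bird(tweety).
Round 3 fires R1, R2, giving cold(tweety), visible(tweety).
Round 4 fires R7, giving wooden(tweety).
Round 5 fires R5, giving small(tweety).
Derived: wooden(tweety) (round 4), active(tweety) (round 1), bird(tweety) (round 2). valid(tweety) never appears in any round.

valid(tweety)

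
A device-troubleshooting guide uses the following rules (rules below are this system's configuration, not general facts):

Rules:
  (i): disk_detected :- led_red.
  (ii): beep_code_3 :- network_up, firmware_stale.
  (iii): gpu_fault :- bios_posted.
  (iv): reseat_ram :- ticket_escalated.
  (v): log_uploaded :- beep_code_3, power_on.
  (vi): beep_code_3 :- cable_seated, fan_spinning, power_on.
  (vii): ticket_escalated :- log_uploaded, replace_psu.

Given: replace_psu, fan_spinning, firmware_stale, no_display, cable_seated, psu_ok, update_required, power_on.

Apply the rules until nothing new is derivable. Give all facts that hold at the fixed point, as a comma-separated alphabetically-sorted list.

beep_code_3, cable_seated, fan_spinning, firmware_stale, log_uploaded, no_display, power_on, psu_ok, replace_psu, reseat_ram, ticket_escalated, update_required

Round 1 — (vi), derive beep_code_3.
Round 2 — (v), derive log_uploaded.
Round 3 — (vii), derive ticket_escalated.
Round 4 — (iv), derive reseat_ram.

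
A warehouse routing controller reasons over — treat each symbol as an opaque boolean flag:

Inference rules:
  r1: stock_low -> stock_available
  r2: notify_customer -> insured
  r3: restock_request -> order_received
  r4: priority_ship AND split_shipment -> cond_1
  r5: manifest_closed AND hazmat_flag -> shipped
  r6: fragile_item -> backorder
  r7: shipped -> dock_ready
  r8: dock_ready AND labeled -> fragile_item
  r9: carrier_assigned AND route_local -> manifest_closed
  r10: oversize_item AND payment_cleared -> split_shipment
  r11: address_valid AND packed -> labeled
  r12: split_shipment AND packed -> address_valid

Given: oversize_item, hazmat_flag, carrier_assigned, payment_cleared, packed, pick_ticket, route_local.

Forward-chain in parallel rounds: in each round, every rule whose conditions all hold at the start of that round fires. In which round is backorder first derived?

Round 1 — r9, r10, derive manifest_closed, split_shipment.
Round 2 — r5, r12, derive shipped, address_valid.
Round 3 — r7, r11, derive dock_ready, labeled.
Round 4 — r8, derive fragile_item.
Round 5 — r6, derive backorder.
backorder first appears in round 5.

5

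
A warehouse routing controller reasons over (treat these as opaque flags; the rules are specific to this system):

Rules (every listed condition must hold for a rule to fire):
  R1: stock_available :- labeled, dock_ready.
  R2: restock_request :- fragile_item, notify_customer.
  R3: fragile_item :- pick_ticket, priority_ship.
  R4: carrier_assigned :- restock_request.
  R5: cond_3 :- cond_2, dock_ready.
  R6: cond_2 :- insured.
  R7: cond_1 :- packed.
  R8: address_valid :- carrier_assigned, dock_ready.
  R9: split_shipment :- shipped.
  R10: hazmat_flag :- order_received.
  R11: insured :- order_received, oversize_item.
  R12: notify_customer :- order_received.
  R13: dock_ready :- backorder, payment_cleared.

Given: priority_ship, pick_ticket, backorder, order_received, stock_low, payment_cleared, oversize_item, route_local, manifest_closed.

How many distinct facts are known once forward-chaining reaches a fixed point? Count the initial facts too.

19

Round 1 — R3, R10, R11, R12, R13, derive fragile_item, hazmat_flag, insured, notify_customer, dock_ready.
Round 2 — R2, R6, derive restock_request, cond_2.
Round 3 — R4, R5, derive carrier_assigned, cond_3.
Round 4 — R8, derive address_valid.
Closure: {address_valid, backorder, carrier_assigned, cond_2, cond_3, dock_ready, fragile_item, hazmat_flag, insured, manifest_closed, notify_customer, order_received, oversize_item, payment_cleared, pick_ticket, priority_ship, restock_request, route_local, stock_low} — 19 facts.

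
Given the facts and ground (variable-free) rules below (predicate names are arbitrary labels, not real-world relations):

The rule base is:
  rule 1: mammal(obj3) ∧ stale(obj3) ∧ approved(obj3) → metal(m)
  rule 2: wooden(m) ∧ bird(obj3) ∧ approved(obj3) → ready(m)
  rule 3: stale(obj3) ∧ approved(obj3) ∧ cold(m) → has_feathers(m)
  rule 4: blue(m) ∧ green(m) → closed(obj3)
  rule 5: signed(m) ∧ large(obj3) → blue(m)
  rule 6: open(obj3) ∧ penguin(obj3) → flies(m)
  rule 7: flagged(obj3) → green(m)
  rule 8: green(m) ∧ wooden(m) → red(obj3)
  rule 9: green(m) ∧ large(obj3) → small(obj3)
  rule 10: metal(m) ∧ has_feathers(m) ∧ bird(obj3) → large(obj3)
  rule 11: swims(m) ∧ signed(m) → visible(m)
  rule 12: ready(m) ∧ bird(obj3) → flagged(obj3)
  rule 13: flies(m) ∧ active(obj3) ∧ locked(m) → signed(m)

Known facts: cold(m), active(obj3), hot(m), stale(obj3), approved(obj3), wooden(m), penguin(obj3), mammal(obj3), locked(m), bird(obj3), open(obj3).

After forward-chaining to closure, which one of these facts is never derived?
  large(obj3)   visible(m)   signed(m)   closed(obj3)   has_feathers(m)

[1] rule 1 [mammal(obj3) ∧ stale(obj3) ∧ approved(obj3) → metal(m)]; rule 2 [wooden(m) ∧ bird(obj3) ∧ approved(obj3) → ready(m)]; rule 3 [stale(obj3) ∧ approved(obj3) ∧ cold(m) → has_feathers(m)]; rule 6 [open(obj3) ∧ penguin(obj3) → flies(m)]. ⇒ new: metal(m), ready(m), has_feathers(m), flies(m).
[2] rule 10 [metal(m) ∧ has_feathers(m) ∧ bird(obj3) → large(obj3)]; rule 12 [ready(m) ∧ bird(obj3) → flagged(obj3)]; rule 13 [flies(m) ∧ active(obj3) ∧ locked(m) → signed(m)]. ⇒ new: large(obj3), flagged(obj3), signed(m).
[3] rule 5 [signed(m) ∧ large(obj3) → blue(m)]; rule 7 [flagged(obj3) → green(m)]. ⇒ new: blue(m), green(m).
[4] rule 4 [blue(m) ∧ green(m) → closed(obj3)]; rule 8 [green(m) ∧ wooden(m) → red(obj3)]; rule 9 [green(m) ∧ large(obj3) → small(obj3)]. ⇒ new: closed(obj3), red(obj3), small(obj3).
Derived: has_feathers(m) (round 1), large(obj3) (round 2), closed(obj3) (round 4), signed(m) (round 2). visible(m) never appears in any round.

visible(m)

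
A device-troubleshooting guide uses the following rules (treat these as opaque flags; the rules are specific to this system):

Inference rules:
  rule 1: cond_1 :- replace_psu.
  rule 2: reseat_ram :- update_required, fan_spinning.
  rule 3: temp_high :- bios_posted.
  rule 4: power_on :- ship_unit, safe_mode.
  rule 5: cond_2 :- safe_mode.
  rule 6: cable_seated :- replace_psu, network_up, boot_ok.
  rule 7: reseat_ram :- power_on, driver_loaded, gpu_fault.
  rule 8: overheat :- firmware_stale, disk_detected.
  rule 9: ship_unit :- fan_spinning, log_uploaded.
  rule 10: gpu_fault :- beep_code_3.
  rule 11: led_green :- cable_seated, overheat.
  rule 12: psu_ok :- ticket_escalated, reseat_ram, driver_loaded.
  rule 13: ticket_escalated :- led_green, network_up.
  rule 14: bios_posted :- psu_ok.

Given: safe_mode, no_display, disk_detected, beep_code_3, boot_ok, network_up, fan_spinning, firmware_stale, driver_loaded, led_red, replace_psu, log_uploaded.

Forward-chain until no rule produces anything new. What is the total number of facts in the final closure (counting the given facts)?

25

Round 1: rule 1 [cond_1 :- replace_psu.]; rule 5 [cond_2 :- safe_mode.]; rule 6 [cable_seated :- replace_psu, network_up, boot_ok.]; rule 8 [overheat :- firmware_stale, disk_detected.]; rule 9 [ship_unit :- fan_spinning, log_uploaded.]; rule 10 [gpu_fault :- beep_code_3.]. New: cond_1, cond_2, cable_seated, overheat, ship_unit, gpu_fault.
Round 2: rule 4 [power_on :- ship_unit, safe_mode.]; rule 11 [led_green :- cable_seated, overheat.]. New: power_on, led_green.
Round 3: rule 7 [reseat_ram :- power_on, driver_loaded, gpu_fault.]; rule 13 [ticket_escalated :- led_green, network_up.]. New: reseat_ram, ticket_escalated.
Round 4: rule 12 [psu_ok :- ticket_escalated, reseat_ram, driver_loaded.]. New: psu_ok.
Round 5: rule 14 [bios_posted :- psu_ok.]. New: bios_posted.
Round 6: rule 3 [temp_high :- bios_posted.]. New: temp_high.
Closure: {beep_code_3, bios_posted, boot_ok, cable_seated, cond_1, cond_2, disk_detected, driver_loaded, fan_spinning, firmware_stale, gpu_fault, led_green, led_red, log_uploaded, network_up, no_display, overheat, power_on, psu_ok, replace_psu, reseat_ram, safe_mode, ship_unit, temp_high, ticket_escalated} — 25 facts.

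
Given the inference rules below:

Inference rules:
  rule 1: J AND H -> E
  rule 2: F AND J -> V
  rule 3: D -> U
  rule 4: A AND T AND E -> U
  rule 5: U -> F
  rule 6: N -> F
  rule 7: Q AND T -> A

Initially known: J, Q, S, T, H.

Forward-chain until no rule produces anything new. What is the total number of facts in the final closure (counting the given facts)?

10

Round 1: rule 1 [J AND H -> E]; rule 7 [Q AND T -> A]. New: E, A.
Round 2: rule 4 [A AND T AND E -> U]. New: U.
Round 3: rule 5 [U -> F]. New: F.
Round 4: rule 2 [F AND J -> V]. New: V.
Closure: {A, E, F, H, J, Q, S, T, U, V} — 10 facts.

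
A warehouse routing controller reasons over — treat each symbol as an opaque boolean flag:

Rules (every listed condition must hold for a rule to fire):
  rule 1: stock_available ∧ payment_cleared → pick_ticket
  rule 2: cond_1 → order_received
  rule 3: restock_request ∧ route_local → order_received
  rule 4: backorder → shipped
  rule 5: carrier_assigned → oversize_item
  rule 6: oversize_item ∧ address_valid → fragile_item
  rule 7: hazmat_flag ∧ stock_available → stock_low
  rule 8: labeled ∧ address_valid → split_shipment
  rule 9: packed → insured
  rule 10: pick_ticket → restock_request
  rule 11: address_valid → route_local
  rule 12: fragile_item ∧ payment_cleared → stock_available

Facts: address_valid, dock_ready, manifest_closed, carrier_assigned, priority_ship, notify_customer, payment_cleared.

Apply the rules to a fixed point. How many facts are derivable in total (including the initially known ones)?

14

Round 1: rule 5 [carrier_assigned → oversize_item]; rule 11 [address_valid → route_local]. Adds oversize_item, route_local.
Round 2: rule 6 [oversize_item ∧ address_valid → fragile_item]. Adds fragile_item.
Round 3: rule 12 [fragile_item ∧ payment_cleared → stock_available]. Adds stock_available.
Round 4: rule 1 [stock_available ∧ payment_cleared → pick_ticket]. Adds pick_ticket.
Round 5: rule 10 [pick_ticket → restock_request]. Adds restock_request.
Round 6: rule 3 [restock_request ∧ route_local → order_received]. Adds order_received.
Closure: {address_valid, carrier_assigned, dock_ready, fragile_item, manifest_closed, notify_customer, order_received, oversize_item, payment_cleared, pick_ticket, priority_ship, restock_request, route_local, stock_available} — 14 facts.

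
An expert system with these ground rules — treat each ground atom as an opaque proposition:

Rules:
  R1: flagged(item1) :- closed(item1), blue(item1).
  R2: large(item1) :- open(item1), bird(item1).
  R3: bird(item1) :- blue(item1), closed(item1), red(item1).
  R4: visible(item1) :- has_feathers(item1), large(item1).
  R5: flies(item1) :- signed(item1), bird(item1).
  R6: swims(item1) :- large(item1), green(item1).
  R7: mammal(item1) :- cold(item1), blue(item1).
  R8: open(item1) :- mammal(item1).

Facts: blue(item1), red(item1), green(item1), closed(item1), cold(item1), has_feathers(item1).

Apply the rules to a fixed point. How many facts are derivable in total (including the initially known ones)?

Round 1 — R1, R3, R7, derive flagged(item1), bird(item1), mammal(item1).
Round 2 — R8, derive open(item1).
Round 3 — R2, derive large(item1).
Round 4 — R4, R6, derive visible(item1), swims(item1).
Closure: {bird(item1), blue(item1), closed(item1), cold(item1), flagged(item1), green(item1), has_feathers(item1), large(item1), mammal(item1), open(item1), red(item1), swims(item1), visible(item1)} — 13 facts.

13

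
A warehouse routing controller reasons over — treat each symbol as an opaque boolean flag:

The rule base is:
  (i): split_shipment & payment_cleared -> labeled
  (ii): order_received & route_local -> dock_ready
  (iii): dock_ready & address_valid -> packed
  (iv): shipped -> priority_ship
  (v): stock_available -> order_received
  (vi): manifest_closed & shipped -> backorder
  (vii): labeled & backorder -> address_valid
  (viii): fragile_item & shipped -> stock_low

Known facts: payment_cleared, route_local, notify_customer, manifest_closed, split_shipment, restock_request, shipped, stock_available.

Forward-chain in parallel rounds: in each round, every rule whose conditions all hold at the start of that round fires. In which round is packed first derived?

3

[1] (i) [split_shipment & payment_cleared -> labeled]; (iv) [shipped -> priority_ship]; (v) [stock_available -> order_received]; (vi) [manifest_closed & shipped -> backorder]. ⇒ new: labeled, priority_ship, order_received, backorder.
[2] (ii) [order_received & route_local -> dock_ready]; (vii) [labeled & backorder -> address_valid]. ⇒ new: dock_ready, address_valid.
[3] (iii) [dock_ready & address_valid -> packed]. ⇒ new: packed.
packed first appears in round 3.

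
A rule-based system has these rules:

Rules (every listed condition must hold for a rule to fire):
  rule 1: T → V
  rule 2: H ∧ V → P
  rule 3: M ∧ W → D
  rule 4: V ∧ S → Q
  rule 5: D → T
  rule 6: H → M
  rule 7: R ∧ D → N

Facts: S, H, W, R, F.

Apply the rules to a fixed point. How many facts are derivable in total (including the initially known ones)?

12

Round 1: rule 6 [H → M]. Adds M.
Round 2: rule 3 [M ∧ W → D]. Adds D.
Round 3: rule 5 [D → T]; rule 7 [R ∧ D → N]. Adds T, N.
Round 4: rule 1 [T → V]. Adds V.
Round 5: rule 2 [H ∧ V → P]; rule 4 [V ∧ S → Q]. Adds P, Q.
Closure: {D, F, H, M, N, P, Q, R, S, T, V, W} — 12 facts.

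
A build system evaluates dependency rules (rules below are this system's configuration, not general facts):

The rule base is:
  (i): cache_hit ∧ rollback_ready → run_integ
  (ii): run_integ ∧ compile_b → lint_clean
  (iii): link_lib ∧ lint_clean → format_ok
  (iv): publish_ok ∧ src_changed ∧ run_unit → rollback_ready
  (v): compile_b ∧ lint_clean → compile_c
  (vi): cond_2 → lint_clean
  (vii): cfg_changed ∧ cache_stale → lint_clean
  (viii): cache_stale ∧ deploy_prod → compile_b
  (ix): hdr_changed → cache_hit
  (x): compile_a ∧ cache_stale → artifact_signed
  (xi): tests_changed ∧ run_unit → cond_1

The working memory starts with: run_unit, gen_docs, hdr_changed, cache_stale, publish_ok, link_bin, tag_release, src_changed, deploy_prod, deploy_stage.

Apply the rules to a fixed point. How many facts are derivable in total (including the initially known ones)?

Round 1 — (iv), (viii), (ix), derive rollback_ready, compile_b, cache_hit.
Round 2 — (i), derive run_integ.
Round 3 — (ii), derive lint_clean.
Round 4 — (v), derive compile_c.
Closure: {cache_hit, cache_stale, compile_b, compile_c, deploy_prod, deploy_stage, gen_docs, hdr_changed, link_bin, lint_clean, publish_ok, rollback_ready, run_integ, run_unit, src_changed, tag_release} — 16 facts.

16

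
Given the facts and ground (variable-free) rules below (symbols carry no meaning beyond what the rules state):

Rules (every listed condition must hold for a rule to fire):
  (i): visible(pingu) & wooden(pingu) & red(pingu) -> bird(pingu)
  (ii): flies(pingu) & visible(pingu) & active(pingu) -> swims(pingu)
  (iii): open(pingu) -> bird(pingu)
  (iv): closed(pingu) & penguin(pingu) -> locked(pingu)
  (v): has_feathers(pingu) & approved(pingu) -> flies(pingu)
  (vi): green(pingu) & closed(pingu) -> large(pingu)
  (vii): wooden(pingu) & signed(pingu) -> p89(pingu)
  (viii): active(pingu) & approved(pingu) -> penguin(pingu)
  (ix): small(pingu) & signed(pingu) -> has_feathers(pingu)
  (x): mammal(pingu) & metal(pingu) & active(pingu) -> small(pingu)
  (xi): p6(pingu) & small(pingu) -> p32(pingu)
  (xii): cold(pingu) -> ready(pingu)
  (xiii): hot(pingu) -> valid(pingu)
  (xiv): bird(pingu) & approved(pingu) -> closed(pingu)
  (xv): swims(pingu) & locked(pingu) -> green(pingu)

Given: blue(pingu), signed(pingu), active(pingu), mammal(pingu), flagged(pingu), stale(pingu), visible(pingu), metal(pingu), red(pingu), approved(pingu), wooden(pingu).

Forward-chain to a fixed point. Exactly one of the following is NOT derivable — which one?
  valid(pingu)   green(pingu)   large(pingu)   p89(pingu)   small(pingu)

valid(pingu)

Round 1 fires (i), (vii), (viii), (x), giving bird(pingu), p89(pingu), penguin(pingu), small(pingu).
Round 2 fires (ix), (xiv), giving has_feathers(pingu), closed(pingu).
Round 3 fires (iv), (v), giving locked(pingu), flies(pingu).
Round 4 fires (ii), giving swims(pingu).
Round 5 fires (xv), giving green(pingu).
Round 6 fires (vi), giving large(pingu).
Derived: large(pingu) (round 6), small(pingu) (round 1), green(pingu) (round 5), p89(pingu) (round 1). valid(pingu) never appears in any round.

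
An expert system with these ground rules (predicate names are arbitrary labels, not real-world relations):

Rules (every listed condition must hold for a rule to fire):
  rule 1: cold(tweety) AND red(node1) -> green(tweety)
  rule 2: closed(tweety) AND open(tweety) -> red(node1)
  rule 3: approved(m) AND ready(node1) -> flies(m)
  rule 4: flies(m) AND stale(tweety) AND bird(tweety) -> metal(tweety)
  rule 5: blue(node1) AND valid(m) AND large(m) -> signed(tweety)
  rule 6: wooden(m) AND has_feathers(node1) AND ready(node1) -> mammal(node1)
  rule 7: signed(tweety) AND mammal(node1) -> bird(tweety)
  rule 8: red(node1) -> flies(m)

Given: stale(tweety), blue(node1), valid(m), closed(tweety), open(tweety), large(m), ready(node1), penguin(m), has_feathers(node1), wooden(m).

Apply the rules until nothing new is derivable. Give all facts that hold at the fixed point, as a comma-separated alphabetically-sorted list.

bird(tweety), blue(node1), closed(tweety), flies(m), has_feathers(node1), large(m), mammal(node1), metal(tweety), open(tweety), penguin(m), ready(node1), red(node1), signed(tweety), stale(tweety), valid(m), wooden(m)

[1] rule 2 [closed(tweety) AND open(tweety) -> red(node1)]; rule 5 [blue(node1) AND valid(m) AND large(m) -> signed(tweety)]; rule 6 [wooden(m) AND has_feathers(node1) AND ready(node1) -> mammal(node1)]. ⇒ new: red(node1), signed(tweety), mammal(node1).
[2] rule 7 [signed(tweety) AND mammal(node1) -> bird(tweety)]; rule 8 [red(node1) -> flies(m)]. ⇒ new: bird(tweety), flies(m).
[3] rule 4 [flies(m) AND stale(tweety) AND bird(tweety) -> metal(tweety)]. ⇒ new: metal(tweety).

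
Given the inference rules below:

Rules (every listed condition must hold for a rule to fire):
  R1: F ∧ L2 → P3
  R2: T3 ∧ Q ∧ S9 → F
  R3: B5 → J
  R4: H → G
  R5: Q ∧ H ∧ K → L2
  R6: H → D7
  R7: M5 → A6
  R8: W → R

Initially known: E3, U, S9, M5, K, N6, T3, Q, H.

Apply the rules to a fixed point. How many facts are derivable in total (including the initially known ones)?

[1] R2 [T3 ∧ Q ∧ S9 → F]; R4 [H → G]; R5 [Q ∧ H ∧ K → L2]; R6 [H → D7]; R7 [M5 → A6]. ⇒ new: F, G, L2, D7, A6.
[2] R1 [F ∧ L2 → P3]. ⇒ new: P3.
Closure: {A6, D7, E3, F, G, H, K, L2, M5, N6, P3, Q, S9, T3, U} — 15 facts.

15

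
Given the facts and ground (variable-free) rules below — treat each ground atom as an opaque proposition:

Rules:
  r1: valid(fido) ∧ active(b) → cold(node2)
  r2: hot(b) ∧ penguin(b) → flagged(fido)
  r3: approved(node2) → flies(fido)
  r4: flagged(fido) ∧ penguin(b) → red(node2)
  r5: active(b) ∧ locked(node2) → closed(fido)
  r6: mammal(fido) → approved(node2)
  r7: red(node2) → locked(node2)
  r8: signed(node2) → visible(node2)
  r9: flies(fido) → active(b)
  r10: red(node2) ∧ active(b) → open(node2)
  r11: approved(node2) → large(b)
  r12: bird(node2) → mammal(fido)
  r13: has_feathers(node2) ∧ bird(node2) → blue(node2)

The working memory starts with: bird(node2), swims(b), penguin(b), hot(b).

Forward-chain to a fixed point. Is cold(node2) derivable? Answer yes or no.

no

Round 1 — r2, r12, derive flagged(fido), mammal(fido).
Round 2 — r4, r6, derive red(node2), approved(node2).
Round 3 — r3, r7, r11, derive flies(fido), locked(node2), large(b).
Round 4 — r9, derive active(b).
Round 5 — r5, r10, derive closed(fido), open(node2).
Fixed point reached. cold(node2) is concluded only by r1; r1 needs valid(fido) (never derived).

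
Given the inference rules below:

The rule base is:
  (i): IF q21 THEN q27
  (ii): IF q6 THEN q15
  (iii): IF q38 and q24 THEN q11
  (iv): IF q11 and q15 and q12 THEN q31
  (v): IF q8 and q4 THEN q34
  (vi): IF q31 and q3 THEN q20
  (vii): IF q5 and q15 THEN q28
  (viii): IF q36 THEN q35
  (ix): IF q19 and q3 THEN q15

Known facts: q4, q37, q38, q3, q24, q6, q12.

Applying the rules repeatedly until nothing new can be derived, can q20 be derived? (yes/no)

Round 1 — (ii), (iii), derive q15, q11.
Round 2 — (iv), derive q31.
Round 3 — (vi), derive q20.
q20 appears in round 3, so it is derivable.

yes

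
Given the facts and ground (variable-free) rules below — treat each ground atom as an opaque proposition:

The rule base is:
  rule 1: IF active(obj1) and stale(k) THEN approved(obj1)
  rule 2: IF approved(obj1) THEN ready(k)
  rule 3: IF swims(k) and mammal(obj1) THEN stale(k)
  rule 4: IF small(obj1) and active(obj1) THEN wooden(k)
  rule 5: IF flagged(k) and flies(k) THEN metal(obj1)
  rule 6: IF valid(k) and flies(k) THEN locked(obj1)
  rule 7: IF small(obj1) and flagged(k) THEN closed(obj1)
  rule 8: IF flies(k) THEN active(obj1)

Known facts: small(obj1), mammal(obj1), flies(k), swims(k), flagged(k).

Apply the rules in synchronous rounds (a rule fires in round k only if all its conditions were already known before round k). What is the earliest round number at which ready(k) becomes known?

3

Round 1: rule 3 [IF swims(k) and mammal(obj1) THEN stale(k)]; rule 5 [IF flagged(k) and flies(k) THEN metal(obj1)]; rule 7 [IF small(obj1) and flagged(k) THEN closed(obj1)]; rule 8 [IF flies(k) THEN active(obj1)]. New: stale(k), metal(obj1), closed(obj1), active(obj1).
Round 2: rule 1 [IF active(obj1) and stale(k) THEN approved(obj1)]; rule 4 [IF small(obj1) and active(obj1) THEN wooden(k)]. New: approved(obj1), wooden(k).
Round 3: rule 2 [IF approved(obj1) THEN ready(k)]. New: ready(k).
ready(k) first appears in round 3.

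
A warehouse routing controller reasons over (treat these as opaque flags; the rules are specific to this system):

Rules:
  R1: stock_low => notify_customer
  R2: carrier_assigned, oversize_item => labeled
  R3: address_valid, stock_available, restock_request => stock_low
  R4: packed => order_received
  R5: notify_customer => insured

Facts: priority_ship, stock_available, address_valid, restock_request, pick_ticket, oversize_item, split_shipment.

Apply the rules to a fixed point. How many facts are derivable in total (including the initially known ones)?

10

Round 1 — R3, derive stock_low.
Round 2 — R1, derive notify_customer.
Round 3 — R5, derive insured.
Closure: {address_valid, insured, notify_customer, oversize_item, pick_ticket, priority_ship, restock_request, split_shipment, stock_available, stock_low} — 10 facts.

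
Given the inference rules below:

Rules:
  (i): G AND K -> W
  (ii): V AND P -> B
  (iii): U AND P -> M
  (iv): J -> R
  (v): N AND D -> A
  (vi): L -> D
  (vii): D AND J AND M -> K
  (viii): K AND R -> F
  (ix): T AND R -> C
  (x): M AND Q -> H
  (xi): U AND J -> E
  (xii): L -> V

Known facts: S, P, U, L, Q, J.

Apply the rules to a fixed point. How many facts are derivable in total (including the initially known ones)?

15

Round 1: (iii) [U AND P -> M]; (iv) [J -> R]; (vi) [L -> D]; (xi) [U AND J -> E]; (xii) [L -> V]. Adds M, R, D, E, V.
Round 2: (ii) [V AND P -> B]; (vii) [D AND J AND M -> K]; (x) [M AND Q -> H]. Adds B, K, H.
Round 3: (viii) [K AND R -> F]. Adds F.
Closure: {B, D, E, F, H, J, K, L, M, P, Q, R, S, U, V} — 15 facts.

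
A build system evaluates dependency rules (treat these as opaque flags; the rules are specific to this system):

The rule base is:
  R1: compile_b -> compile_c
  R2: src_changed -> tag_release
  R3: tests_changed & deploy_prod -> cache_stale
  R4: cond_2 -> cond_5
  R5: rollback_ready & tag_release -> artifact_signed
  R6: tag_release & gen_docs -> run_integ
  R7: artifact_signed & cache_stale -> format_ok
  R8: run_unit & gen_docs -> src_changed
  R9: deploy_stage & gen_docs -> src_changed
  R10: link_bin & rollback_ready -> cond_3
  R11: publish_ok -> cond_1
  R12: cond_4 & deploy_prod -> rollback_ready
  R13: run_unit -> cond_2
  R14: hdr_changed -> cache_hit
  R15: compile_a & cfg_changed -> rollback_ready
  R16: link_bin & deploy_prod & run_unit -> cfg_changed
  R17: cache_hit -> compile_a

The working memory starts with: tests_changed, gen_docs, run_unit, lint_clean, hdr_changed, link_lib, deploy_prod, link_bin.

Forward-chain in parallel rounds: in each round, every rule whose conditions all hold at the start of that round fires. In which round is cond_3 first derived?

Round 1 fires R3, R8, R13, R14, R16, giving cache_stale, src_changed, cond_2, cache_hit, cfg_changed.
Round 2 fires R2, R4, R17, giving tag_release, cond_5, compile_a.
Round 3 fires R6, R15, giving run_integ, rollback_ready.
Round 4 fires R5, R10, giving artifact_signed, cond_3.
cond_3 first appears in round 4.

4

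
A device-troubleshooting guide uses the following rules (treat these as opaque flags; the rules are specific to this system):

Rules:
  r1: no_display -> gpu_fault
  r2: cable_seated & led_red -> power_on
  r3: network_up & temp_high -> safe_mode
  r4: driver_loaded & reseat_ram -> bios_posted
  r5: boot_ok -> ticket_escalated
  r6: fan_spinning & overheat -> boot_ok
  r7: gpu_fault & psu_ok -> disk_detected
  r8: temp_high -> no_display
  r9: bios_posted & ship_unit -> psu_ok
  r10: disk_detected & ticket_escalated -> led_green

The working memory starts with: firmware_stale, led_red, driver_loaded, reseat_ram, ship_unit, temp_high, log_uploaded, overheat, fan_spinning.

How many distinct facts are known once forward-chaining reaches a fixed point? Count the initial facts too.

Round 1 — r4, r6, r8, derive bios_posted, boot_ok, no_display.
Round 2 — r1, r5, r9, derive gpu_fault, ticket_escalated, psu_ok.
Round 3 — r7, derive disk_detected.
Round 4 — r10, derive led_green.
Closure: {bios_posted, boot_ok, disk_detected, driver_loaded, fan_spinning, firmware_stale, gpu_fault, led_green, led_red, log_uploaded, no_display, overheat, psu_ok, reseat_ram, ship_unit, temp_high, ticket_escalated} — 17 facts.

17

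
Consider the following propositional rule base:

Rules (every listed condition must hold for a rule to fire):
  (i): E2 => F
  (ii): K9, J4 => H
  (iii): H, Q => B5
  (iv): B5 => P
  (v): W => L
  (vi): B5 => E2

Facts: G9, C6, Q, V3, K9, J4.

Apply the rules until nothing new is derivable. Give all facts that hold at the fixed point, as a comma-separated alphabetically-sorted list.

B5, C6, E2, F, G9, H, J4, K9, P, Q, V3

Round 1 fires (ii), giving H.
Round 2 fires (iii), giving B5.
Round 3 fires (iv), (vi), giving P, E2.
Round 4 fires (i), giving F.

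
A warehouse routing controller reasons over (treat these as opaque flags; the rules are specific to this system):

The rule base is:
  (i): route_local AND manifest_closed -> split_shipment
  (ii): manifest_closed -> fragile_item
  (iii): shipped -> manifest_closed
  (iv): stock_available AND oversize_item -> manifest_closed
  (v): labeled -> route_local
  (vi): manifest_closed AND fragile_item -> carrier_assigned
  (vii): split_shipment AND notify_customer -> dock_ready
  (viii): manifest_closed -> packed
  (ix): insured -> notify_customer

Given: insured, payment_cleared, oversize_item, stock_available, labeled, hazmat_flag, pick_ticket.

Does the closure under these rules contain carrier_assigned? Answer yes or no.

Round 1: (iv) [stock_available AND oversize_item -> manifest_closed]; (v) [labeled -> route_local]; (ix) [insured -> notify_customer]. New: manifest_closed, route_local, notify_customer.
Round 2: (i) [route_local AND manifest_closed -> split_shipment]; (ii) [manifest_closed -> fragile_item]; (viii) [manifest_closed -> packed]. New: split_shipment, fragile_item, packed.
Round 3: (vi) [manifest_closed AND fragile_item -> carrier_assigned]; (vii) [split_shipment AND notify_customer -> dock_ready]. New: carrier_assigned, dock_ready.
carrier_assigned appears in round 3, so it is derivable.

yes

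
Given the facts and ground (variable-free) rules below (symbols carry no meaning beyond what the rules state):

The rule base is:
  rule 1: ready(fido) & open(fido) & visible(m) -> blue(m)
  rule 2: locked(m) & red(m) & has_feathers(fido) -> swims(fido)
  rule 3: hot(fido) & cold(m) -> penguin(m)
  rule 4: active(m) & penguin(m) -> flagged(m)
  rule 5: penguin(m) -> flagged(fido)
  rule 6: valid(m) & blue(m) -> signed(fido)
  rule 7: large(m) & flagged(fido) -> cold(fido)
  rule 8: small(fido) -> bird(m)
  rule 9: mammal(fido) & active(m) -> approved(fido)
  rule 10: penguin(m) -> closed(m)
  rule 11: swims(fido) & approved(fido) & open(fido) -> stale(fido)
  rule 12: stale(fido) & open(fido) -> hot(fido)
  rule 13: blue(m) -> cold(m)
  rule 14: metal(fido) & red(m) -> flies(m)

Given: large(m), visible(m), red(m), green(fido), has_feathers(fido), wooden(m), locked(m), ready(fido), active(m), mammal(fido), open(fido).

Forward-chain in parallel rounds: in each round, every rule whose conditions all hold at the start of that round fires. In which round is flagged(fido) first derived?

[1] rule 1 [ready(fido) & open(fido) & visible(m) -> blue(m)]; rule 2 [locked(m) & red(m) & has_feathers(fido) -> swims(fido)]; rule 9 [mammal(fido) & active(m) -> approved(fido)]. ⇒ new: blue(m), swims(fido), approved(fido).
[2] rule 11 [swims(fido) & approved(fido) & open(fido) -> stale(fido)]; rule 13 [blue(m) -> cold(m)]. ⇒ new: stale(fido), cold(m).
[3] rule 12 [stale(fido) & open(fido) -> hot(fido)]. ⇒ new: hot(fido).
[4] rule 3 [hot(fido) & cold(m) -> penguin(m)]. ⇒ new: penguin(m).
[5] rule 4 [active(m) & penguin(m) -> flagged(m)]; rule 5 [penguin(m) -> flagged(fido)]; rule 10 [penguin(m) -> closed(m)]. ⇒ new: flagged(m), flagged(fido), closed(m).
flagged(fido) first appears in round 5.

5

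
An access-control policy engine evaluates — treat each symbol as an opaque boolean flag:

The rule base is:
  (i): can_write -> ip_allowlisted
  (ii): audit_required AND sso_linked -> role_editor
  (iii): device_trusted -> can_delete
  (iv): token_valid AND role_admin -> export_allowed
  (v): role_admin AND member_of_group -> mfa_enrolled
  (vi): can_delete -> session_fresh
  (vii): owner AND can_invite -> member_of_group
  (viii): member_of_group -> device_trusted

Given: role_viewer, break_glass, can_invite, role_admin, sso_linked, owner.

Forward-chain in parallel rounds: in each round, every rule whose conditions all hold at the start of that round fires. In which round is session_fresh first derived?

Round 1 fires (vii), giving member_of_group.
Round 2 fires (v), (viii), giving mfa_enrolled, device_trusted.
Round 3 fires (iii), giving can_delete.
Round 4 fires (vi), giving session_fresh.
session_fresh first appears in round 4.

4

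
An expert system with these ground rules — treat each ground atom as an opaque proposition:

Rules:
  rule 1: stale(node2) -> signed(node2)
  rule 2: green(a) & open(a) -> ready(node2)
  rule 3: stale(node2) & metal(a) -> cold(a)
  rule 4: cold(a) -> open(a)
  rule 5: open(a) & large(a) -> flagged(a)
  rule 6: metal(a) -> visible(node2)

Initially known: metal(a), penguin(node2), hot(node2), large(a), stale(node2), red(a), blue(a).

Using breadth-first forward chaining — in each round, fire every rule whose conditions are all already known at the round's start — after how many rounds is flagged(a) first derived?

3

Round 1: rule 1 [stale(node2) -> signed(node2)]; rule 3 [stale(node2) & metal(a) -> cold(a)]; rule 6 [metal(a) -> visible(node2)]. New: signed(node2), cold(a), visible(node2).
Round 2: rule 4 [cold(a) -> open(a)]. New: open(a).
Round 3: rule 5 [open(a) & large(a) -> flagged(a)]. New: flagged(a).
flagged(a) first appears in round 3.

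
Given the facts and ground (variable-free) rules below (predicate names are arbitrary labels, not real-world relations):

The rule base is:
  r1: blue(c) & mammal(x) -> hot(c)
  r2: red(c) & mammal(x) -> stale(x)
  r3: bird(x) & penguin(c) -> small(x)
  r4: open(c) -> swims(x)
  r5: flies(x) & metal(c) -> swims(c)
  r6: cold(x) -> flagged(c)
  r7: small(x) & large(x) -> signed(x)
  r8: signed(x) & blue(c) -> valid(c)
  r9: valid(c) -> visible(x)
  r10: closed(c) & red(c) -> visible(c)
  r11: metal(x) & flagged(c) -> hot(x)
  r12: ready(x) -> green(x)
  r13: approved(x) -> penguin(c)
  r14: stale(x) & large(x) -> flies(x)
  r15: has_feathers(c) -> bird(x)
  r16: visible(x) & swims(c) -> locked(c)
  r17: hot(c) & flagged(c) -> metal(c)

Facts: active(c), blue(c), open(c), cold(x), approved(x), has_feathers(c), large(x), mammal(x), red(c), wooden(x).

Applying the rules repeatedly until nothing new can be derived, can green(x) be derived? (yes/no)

Round 1 fires r1, r2, r4, r6, r13, r15, giving hot(c), stale(x), swims(x), flagged(c), penguin(c), bird(x).
Round 2 fires r3, r14, r17, giving small(x), flies(x), metal(c).
Round 3 fires r5, r7, giving swims(c), signed(x).
Round 4 fires r8, giving valid(c).
Round 5 fires r9, giving visible(x).
Round 6 fires r16, giving locked(c).
Fixed point reached. green(x) is concluded only by r12; r12 needs ready(x) (never derived).

no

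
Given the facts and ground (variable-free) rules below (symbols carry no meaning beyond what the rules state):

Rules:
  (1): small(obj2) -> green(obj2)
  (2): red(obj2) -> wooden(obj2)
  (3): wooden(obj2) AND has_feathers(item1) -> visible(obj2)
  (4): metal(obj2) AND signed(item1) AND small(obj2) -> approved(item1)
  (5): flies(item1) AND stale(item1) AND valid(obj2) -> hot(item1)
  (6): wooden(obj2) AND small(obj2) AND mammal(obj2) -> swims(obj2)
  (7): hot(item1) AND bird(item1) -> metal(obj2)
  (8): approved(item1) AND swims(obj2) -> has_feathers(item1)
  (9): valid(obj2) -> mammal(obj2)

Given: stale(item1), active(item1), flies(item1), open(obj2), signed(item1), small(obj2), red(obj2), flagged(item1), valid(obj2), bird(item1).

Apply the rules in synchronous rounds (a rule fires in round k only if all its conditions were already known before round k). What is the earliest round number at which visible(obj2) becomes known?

5

Round 1: (1) [small(obj2) -> green(obj2)]; (2) [red(obj2) -> wooden(obj2)]; (5) [flies(item1) AND stale(item1) AND valid(obj2) -> hot(item1)]; (9) [valid(obj2) -> mammal(obj2)]. Adds green(obj2), wooden(obj2), hot(item1), mammal(obj2).
Round 2: (6) [wooden(obj2) AND small(obj2) AND mammal(obj2) -> swims(obj2)]; (7) [hot(item1) AND bird(item1) -> metal(obj2)]. Adds swims(obj2), metal(obj2).
Round 3: (4) [metal(obj2) AND signed(item1) AND small(obj2) -> approved(item1)]. Adds approved(item1).
Round 4: (8) [approved(item1) AND swims(obj2) -> has_feathers(item1)]. Adds has_feathers(item1).
Round 5: (3) [wooden(obj2) AND has_feathers(item1) -> visible(obj2)]. Adds visible(obj2).
visible(obj2) first appears in round 5.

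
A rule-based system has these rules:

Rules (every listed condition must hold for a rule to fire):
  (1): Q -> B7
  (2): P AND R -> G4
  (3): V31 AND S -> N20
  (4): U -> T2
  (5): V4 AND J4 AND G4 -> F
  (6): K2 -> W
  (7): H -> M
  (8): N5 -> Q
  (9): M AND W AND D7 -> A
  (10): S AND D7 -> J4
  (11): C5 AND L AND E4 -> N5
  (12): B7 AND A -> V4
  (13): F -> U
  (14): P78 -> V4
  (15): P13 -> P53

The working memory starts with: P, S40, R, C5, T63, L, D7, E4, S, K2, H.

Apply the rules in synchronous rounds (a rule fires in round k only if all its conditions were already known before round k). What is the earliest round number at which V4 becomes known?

Round 1: (2) [P AND R -> G4]; (6) [K2 -> W]; (7) [H -> M]; (10) [S AND D7 -> J4]; (11) [C5 AND L AND E4 -> N5]. New: G4, W, M, J4, N5.
Round 2: (8) [N5 -> Q]; (9) [M AND W AND D7 -> A]. New: Q, A.
Round 3: (1) [Q -> B7]. New: B7.
Round 4: (12) [B7 AND A -> V4]. New: V4.
V4 first appears in round 4.

4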